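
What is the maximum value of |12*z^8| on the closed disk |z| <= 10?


Step 1: On |z| = 10, |f(z)| = 12 * |z|^8 = 12 * 10^8
Step 2: By maximum modulus principle, maximum is on boundary.
Step 3: Maximum = 12 * 100000000 = 1200000000

1200000000


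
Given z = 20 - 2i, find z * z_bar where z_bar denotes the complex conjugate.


Step 1: conj(z) = 20 + 2i
Step 2: z * conj(z) = 20^2 + (-2)^2
Step 3: = 400 + 4 = 404

404


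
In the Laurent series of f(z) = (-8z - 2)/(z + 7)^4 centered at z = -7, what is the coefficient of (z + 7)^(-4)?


Step 1: Write the numerator in powers of (z + 7): -8z - 2 = -8(z + 7) + (-8*(-7) - 2) = -8(z + 7) + 54
Step 2: Divide by (z + 7)^4: f(z) = 54(z + 7)^(-4) - 8(z + 7)^(-3)
Step 3: This finite sum is the Laurent series of f about z = -7.
Step 4: Coefficient of (z + 7)^(-4) = -8*(-7) - 2 = 54

54


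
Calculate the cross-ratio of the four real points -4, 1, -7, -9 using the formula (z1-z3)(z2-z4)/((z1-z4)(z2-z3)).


Step 1: (z1-z3)(z2-z4) = 3 * 10 = 30
Step 2: (z1-z4)(z2-z3) = 5 * 8 = 40
Step 3: Cross-ratio = 30/40 = 3/4

3/4


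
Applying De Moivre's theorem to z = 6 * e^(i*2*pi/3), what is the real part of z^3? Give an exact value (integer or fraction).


Step 1: By De Moivre's theorem, z^3 = 6^3 * e^(i*3*2*pi/3) = 216 * (cos(2*pi) + i*sin(2*pi))
Step 2: |z|^3 = 6^3 = 216
Step 3: Reduce the angle mod 2*pi: 2*pi - 2*pi = 0
Step 4: cos(0) = 1
Step 5: Re(z^3) = 216 * 1 = 216

216


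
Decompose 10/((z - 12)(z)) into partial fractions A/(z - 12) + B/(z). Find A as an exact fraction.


Step 1: Multiply both sides by (z - 12) and set z = 12
Step 2: A = 10 / (12 - 0)
Step 3: A = 10 / 12
Step 4: A = 5/6

5/6


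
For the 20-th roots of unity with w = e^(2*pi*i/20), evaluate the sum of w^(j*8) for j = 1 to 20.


Step 1: The sum sum_{j=1}^{n} w^(k*j) equals n if n | k, else 0.
Step 2: Here n = 20, k = 8
Step 3: Does n divide k? 20 | 8 -> False
Step 4: Sum = 0

0


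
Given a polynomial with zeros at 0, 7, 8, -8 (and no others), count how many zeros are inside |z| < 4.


Step 1: Check each root:
  z = 0: |0| = 0 < 4
  z = 7: |7| = 7 >= 4
  z = 8: |8| = 8 >= 4
  z = -8: |-8| = 8 >= 4
Step 2: Count = 1

1


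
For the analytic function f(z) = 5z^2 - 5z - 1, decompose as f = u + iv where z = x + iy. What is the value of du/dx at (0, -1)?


Step 1: f(z) = 5(x+iy)^2 - 5(x+iy) - 1
Step 2: u = 5(x^2 - y^2) - 5x - 1
Step 3: u_x = 10x - 5
Step 4: At (0, -1): u_x = 0 - 5 = -5

-5


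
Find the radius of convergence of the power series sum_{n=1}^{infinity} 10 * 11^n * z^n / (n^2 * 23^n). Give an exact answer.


Step 1: General term a_n = 10 * 11^n / (n^2 * 23^n)
Step 2: By the root test, |a_n|^(1/n) = 10^(1/n) * 11 / (n^(2/n) * 23) -> 11/23 as n -> infinity (since 10^(1/n) -> 1 and n^(2/n) -> 1)
Step 3: R = 1/lim|a_n|^(1/n) = 23/11

23/11


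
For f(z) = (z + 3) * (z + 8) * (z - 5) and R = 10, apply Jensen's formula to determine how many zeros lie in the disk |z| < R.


Jensen's formula: (1/2pi)*integral log|f(Re^it)|dt = log|f(0)| + sum_{|a_k|<R} log(R/|a_k|)
Step 1: f(0) = 3 * 8 * (-5) = -120
Step 2: log|f(0)| = log|-3| + log|-8| + log|5| = 4.7875
Step 3: Zeros inside |z| < 10: -3, -8, 5
Step 4: Jensen sum = log(10/3) + log(10/8) + log(10/5) = 2.1203
Step 5: n(R) = number of terms in the Jensen sum = count of zeros inside |z| < 10 = 3

3


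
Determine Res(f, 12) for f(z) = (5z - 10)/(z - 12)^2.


Step 1: Pole of order 2 at z = 12
Step 2: Res = lim d/dz [(z - 12)^2 * f(z)] as z -> 12
Step 3: (z - 12)^2 * f(z) = 5z - 10
Step 4: d/dz[5z - 10] = 5

5


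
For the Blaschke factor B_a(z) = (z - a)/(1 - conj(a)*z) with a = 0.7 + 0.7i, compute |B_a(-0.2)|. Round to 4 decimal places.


Step 1: Numerator z0 - a = -0.2 - (0.7 + 0.7i) = -0.9 - 0.7i
Step 2: Denominator 1 - conj(a)*z0 = 1 - (0.7 - 0.7i)*(-0.2) = 1.14 - 0.14i
Step 3: |z0 - a|^2 = (-0.9)^2 + (-0.7)^2 = 1.3; |1 - conj(a)*z0|^2 = 1.14^2 + (-0.14)^2 = 1.3192
Step 4: |B_a(-0.2)| = sqrt(1.3 / 1.3192) = sqrt(0.985446)
Step 5: = 0.9927

0.9927


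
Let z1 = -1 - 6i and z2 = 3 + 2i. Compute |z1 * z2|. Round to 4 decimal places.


Step 1: |z1| = sqrt((-1)^2 + (-6)^2) = sqrt(37)
Step 2: |z2| = sqrt(3^2 + 2^2) = sqrt(13)
Step 3: |z1*z2| = |z1|*|z2| = sqrt(37) * sqrt(13) = sqrt(37 * 13) = sqrt(481)
Step 4: = 21.9317

21.9317


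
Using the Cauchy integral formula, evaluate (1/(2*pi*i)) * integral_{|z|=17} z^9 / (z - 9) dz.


Step 1: f(z) = z^9, a = 9 is inside |z| = 17
Step 2: By Cauchy integral formula: (1/(2pi*i)) * integral = f(a)
Step 3: f(9) = 9^9 = 387420489

387420489


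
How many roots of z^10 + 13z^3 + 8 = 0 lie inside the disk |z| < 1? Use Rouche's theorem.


Step 1: On |z| = 1 the three terms have sizes |z^10| = 1^10 = 1, |13z^3| = 13*1^3 = 13, |8| = 8
Step 2: The dominant term is g(z) = 13z^3; let h(z) = z^10 + 8 so f = g + h
Step 3: On |z| = 1: |g| = 13 and |h| <= 1 + 8 = 9
Step 4: Since 13 > 9, |h| < |g| on |z| = 1, so by Rouche f has the same number of zeros as g inside |z| < 1
Step 5: g(z) = 13z^3 has 3 zeros (at the origin, multiplicity 3) inside |z| < 1. Answer = 3

3


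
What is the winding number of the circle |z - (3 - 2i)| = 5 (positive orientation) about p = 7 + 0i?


Step 1: Center c = (3, -2), radius = 5
Step 2: |p - c|^2 = 4^2 + 2^2 = 20
Step 3: r^2 = 25
Step 4: |p-c| < r so winding number = 1

1


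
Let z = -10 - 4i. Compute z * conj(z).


Step 1: conj(z) = -10 + 4i
Step 2: z * conj(z) = (-10)^2 + (-4)^2
Step 3: = 100 + 16 = 116

116


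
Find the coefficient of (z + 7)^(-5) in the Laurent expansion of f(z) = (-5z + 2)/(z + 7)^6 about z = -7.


Step 1: Write the numerator in powers of (z + 7): -5z + 2 = -5(z + 7) + (-5*(-7) + 2) = -5(z + 7) + 37
Step 2: Divide by (z + 7)^6: f(z) = 37(z + 7)^(-6) - 5(z + 7)^(-5)
Step 3: This finite sum is the Laurent series of f about z = -7.
Step 4: Coefficient of (z + 7)^(-5) = coefficient of (z + 7) in the re-centred numerator = -5

-5


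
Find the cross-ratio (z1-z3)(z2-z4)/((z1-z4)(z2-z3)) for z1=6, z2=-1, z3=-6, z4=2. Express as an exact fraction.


Step 1: (z1-z3)(z2-z4) = 12 * (-3) = -36
Step 2: (z1-z4)(z2-z3) = 4 * 5 = 20
Step 3: Cross-ratio = -36/20 = -9/5

-9/5


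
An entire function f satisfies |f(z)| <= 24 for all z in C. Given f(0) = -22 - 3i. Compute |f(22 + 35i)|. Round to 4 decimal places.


Step 1: By Liouville's theorem, a bounded entire function is constant.
Step 2: f(z) = f(0) = -22 - 3i for all z.
Step 3: |f(w)| = |-22 - 3i| = sqrt(484 + 9)
Step 4: = 22.2036

22.2036


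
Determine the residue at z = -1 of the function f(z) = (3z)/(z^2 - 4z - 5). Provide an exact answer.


Step 1: Q(z) = z^2 - 4z - 5 = (z + 1)(z - 5)
Step 2: Q'(z) = 2z - 4
Step 3: Q'(-1) = -6, P(-1) = -3
Step 4: Res = P(-1)/Q'(-1) = -3/(-6) = 1/2

1/2


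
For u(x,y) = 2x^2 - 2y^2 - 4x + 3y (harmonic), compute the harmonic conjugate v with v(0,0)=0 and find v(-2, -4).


Step 1: v_x = -u_y = 4y - 3
Step 2: v_y = u_x = 4x - 4
Step 3: v = 4xy - 3x - 4y + C
Step 4: v(0,0) = 0 => C = 0
Step 5: v(-2, -4) = 54

54


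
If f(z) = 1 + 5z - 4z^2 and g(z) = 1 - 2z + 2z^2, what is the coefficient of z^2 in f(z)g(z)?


Step 1: z^2 term in f*g comes from: (1)*(2z^2) + (5z)*(-2z) + (-4z^2)*(1)
Step 2: = 2 - 10 - 4
Step 3: = -12

-12


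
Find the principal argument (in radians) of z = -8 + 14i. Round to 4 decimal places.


Step 1: z = -8 + 14i
Step 2: arg(z) = atan2(14, -8)
Step 3: arg(z) = 2.0899

2.0899


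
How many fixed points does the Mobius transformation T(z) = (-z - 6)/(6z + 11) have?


Step 1: Fixed points satisfy T(z) = z
Step 2: 6z^2 + 12z + 6 = 0
Step 3: Discriminant = 12^2 - 4*6*6 = 0
Step 4: Number of fixed points = 1

1


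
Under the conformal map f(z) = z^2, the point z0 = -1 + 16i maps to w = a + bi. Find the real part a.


Step 1: z0 = -1 + 16i
Step 2: z0^2 = (-1)^2 - 16^2 - 32i
Step 3: real part = 1 - 256 = -255

-255


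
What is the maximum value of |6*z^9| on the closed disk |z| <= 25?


Step 1: On |z| = 25, |f(z)| = 6 * |z|^9 = 6 * 25^9
Step 2: By maximum modulus principle, maximum is on boundary.
Step 3: Maximum = 6 * 3814697265625 = 22888183593750

22888183593750


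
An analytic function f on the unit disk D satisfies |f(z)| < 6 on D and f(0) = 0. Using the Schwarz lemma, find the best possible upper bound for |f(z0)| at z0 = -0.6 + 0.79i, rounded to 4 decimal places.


Step 1: g = f/6 maps D -> D with g(0) = 0, so by the Schwarz lemma |g(z)| <= |z|, i.e. |f(z)| <= 6|z|; this is sharp (f(z) = 6z).
Step 2: |z0|^2 = (-0.6)^2 + 0.79^2 = 0.9841
Step 3: |z0| = sqrt(0.9841) = 0.992018
Step 4: Best bound = 6 * |z0| = 6 * 0.992018 = 5.9521

5.9521


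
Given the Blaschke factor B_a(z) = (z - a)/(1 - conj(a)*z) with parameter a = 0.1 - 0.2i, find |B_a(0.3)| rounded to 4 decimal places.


Step 1: Numerator z0 - a = 0.3 - (0.1 - 0.2i) = 0.2 + 0.2i
Step 2: Denominator 1 - conj(a)*z0 = 1 - (0.1 + 0.2i)*0.3 = 0.97 - 0.06i
Step 3: |z0 - a|^2 = 0.2^2 + 0.2^2 = 0.08; |1 - conj(a)*z0|^2 = 0.97^2 + (-0.06)^2 = 0.9445
Step 4: |B_a(0.3)| = sqrt(0.08 / 0.9445) = sqrt(0.084701)
Step 5: = 0.291

0.291


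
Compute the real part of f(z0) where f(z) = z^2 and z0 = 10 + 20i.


Step 1: z0 = 10 + 20i
Step 2: z0^2 = 10^2 - 20^2 + 400i
Step 3: real part = 100 - 400 = -300

-300


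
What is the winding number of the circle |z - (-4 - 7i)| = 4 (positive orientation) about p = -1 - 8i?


Step 1: Center c = (-4, -7), radius = 4
Step 2: |p - c|^2 = 3^2 + (-1)^2 = 10
Step 3: r^2 = 16
Step 4: |p-c| < r so winding number = 1

1


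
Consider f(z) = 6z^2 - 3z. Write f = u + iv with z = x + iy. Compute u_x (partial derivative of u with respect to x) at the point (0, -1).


Step 1: f(z) = 6(x+iy)^2 - 3(x+iy) + 0
Step 2: u = 6(x^2 - y^2) - 3x + 0
Step 3: u_x = 12x - 3
Step 4: At (0, -1): u_x = 0 - 3 = -3

-3


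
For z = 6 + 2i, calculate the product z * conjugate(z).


Step 1: conj(z) = 6 - 2i
Step 2: z * conj(z) = 6^2 + 2^2
Step 3: = 36 + 4 = 40

40


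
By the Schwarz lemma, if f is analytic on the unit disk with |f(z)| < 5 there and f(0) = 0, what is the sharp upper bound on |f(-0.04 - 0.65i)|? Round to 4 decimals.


Step 1: g = f/5 maps D -> D with g(0) = 0, so by the Schwarz lemma |g(z)| <= |z|, i.e. |f(z)| <= 5|z|; this is sharp (f(z) = 5z).
Step 2: |z0|^2 = (-0.04)^2 + (-0.65)^2 = 0.4241
Step 3: |z0| = sqrt(0.4241) = 0.65123
Step 4: Best bound = 5 * |z0| = 5 * 0.65123 = 3.2561

3.2561


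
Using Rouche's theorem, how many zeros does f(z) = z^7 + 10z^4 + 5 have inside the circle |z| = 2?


Step 1: On |z| = 2 the three terms have sizes |z^7| = 2^7 = 128, |10z^4| = 10*2^4 = 160, |5| = 5
Step 2: The dominant term is g(z) = 10z^4; let h(z) = z^7 + 5 so f = g + h
Step 3: On |z| = 2: |g| = 160 and |h| <= 128 + 5 = 133
Step 4: Since 160 > 133, |h| < |g| on |z| = 2, so by Rouche f has the same number of zeros as g inside |z| < 2
Step 5: g(z) = 10z^4 has 4 zeros (at the origin, multiplicity 4) inside |z| < 2. Answer = 4

4


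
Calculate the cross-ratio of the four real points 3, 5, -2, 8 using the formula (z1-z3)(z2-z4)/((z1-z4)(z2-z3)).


Step 1: (z1-z3)(z2-z4) = 5 * (-3) = -15
Step 2: (z1-z4)(z2-z3) = (-5) * 7 = -35
Step 3: Cross-ratio = 15/35 = 3/7

3/7


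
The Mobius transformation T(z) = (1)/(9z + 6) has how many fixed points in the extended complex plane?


Step 1: Fixed points satisfy T(z) = z
Step 2: 9z^2 + 6z - 1 = 0
Step 3: Discriminant = 6^2 - 4*9*(-1) = 72
Step 4: Number of fixed points = 2

2


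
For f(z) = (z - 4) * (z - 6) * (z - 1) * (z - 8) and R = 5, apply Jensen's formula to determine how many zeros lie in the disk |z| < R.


Jensen's formula: (1/2pi)*integral log|f(Re^it)|dt = log|f(0)| + sum_{|a_k|<R} log(R/|a_k|)
Step 1: f(0) = (-4) * (-6) * (-1) * (-8) = 192
Step 2: log|f(0)| = log|4| + log|6| + log|1| + log|8| = 5.2575
Step 3: Zeros inside |z| < 5: 4, 1
Step 4: Jensen sum = log(5/4) + log(5/1) = 1.8326
Step 5: n(R) = number of terms in the Jensen sum = count of zeros inside |z| < 5 = 2

2


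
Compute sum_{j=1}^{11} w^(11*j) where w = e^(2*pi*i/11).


Step 1: The sum sum_{j=1}^{n} w^(k*j) equals n if n | k, else 0.
Step 2: Here n = 11, k = 11
Step 3: Does n divide k? 11 | 11 -> True
Step 4: Sum = 11

11


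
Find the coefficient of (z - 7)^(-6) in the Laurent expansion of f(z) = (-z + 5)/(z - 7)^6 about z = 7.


Step 1: Write the numerator in powers of (z - 7): -z + 5 = -(z - 7) + (-1*7 + 5) = -(z - 7) - 2
Step 2: Divide by (z - 7)^6: f(z) = -2(z - 7)^(-6) - (z - 7)^(-5)
Step 3: This finite sum is the Laurent series of f about z = 7.
Step 4: Coefficient of (z - 7)^(-6) = -1*7 + 5 = -2

-2


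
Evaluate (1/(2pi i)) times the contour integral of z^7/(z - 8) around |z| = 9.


Step 1: f(z) = z^7, a = 8 is inside |z| = 9
Step 2: By Cauchy integral formula: (1/(2pi*i)) * integral = f(a)
Step 3: f(8) = 8^7 = 2097152

2097152


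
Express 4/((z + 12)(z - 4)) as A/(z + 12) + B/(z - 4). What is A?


Step 1: Multiply both sides by (z + 12) and set z = -12
Step 2: A = 4 / (-12 - 4)
Step 3: A = 4 / (-16)
Step 4: A = -1/4

-1/4


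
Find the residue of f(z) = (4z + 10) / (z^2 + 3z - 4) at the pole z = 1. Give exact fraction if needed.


Step 1: Q(z) = z^2 + 3z - 4 = (z - 1)(z + 4)
Step 2: Q'(z) = 2z + 3
Step 3: Q'(1) = 5, P(1) = 14
Step 4: Res = P(1)/Q'(1) = 14/5 = 14/5

14/5


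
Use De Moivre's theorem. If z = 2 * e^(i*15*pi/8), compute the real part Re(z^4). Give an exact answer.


Step 1: By De Moivre's theorem, z^4 = 2^4 * e^(i*4*15*pi/8) = 16 * (cos(15*pi/2) + i*sin(15*pi/2))
Step 2: |z|^4 = 2^4 = 16
Step 3: Reduce the angle mod 2*pi: 15*pi/2 - 6*pi = 3*pi/2
Step 4: cos(3*pi/2) = 0
Step 5: Re(z^4) = 16 * 0 = 0

0


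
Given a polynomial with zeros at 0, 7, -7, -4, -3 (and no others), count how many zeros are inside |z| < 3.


Step 1: Check each root:
  z = 0: |0| = 0 < 3
  z = 7: |7| = 7 >= 3
  z = -7: |-7| = 7 >= 3
  z = -4: |-4| = 4 >= 3
  z = -3: |-3| = 3 >= 3
Step 2: Count = 1

1


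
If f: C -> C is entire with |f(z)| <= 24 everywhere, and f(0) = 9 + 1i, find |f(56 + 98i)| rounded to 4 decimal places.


Step 1: By Liouville's theorem, a bounded entire function is constant.
Step 2: f(z) = f(0) = 9 + 1i for all z.
Step 3: |f(w)| = |9 + 1i| = sqrt(81 + 1)
Step 4: = 9.0554

9.0554


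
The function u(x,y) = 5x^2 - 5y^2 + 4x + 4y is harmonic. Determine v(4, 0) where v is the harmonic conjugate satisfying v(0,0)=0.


Step 1: v_x = -u_y = 10y - 4
Step 2: v_y = u_x = 10x + 4
Step 3: v = 10xy - 4x + 4y + C
Step 4: v(0,0) = 0 => C = 0
Step 5: v(4, 0) = -16

-16


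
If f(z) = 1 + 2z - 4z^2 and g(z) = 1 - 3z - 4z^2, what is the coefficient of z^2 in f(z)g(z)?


Step 1: z^2 term in f*g comes from: (1)*(-4z^2) + (2z)*(-3z) + (-4z^2)*(1)
Step 2: = -4 - 6 - 4
Step 3: = -14

-14


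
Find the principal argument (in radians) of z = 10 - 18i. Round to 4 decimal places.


Step 1: z = 10 - 18i
Step 2: arg(z) = atan2(-18, 10)
Step 3: arg(z) = -1.0637

-1.0637


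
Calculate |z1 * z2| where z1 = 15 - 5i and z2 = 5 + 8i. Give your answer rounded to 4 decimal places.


Step 1: |z1| = sqrt(15^2 + (-5)^2) = sqrt(250)
Step 2: |z2| = sqrt(5^2 + 8^2) = sqrt(89)
Step 3: |z1*z2| = |z1|*|z2| = sqrt(250) * sqrt(89) = sqrt(250 * 89) = sqrt(22250)
Step 4: = 149.1643

149.1643


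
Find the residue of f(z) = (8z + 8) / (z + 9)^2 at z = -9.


Step 1: Pole of order 2 at z = -9
Step 2: Res = lim d/dz [(z + 9)^2 * f(z)] as z -> -9
Step 3: (z + 9)^2 * f(z) = 8z + 8
Step 4: d/dz[8z + 8] = 8

8


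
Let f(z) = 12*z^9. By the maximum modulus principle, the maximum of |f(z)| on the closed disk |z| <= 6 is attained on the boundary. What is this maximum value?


Step 1: On |z| = 6, |f(z)| = 12 * |z|^9 = 12 * 6^9
Step 2: By maximum modulus principle, maximum is on boundary.
Step 3: Maximum = 12 * 10077696 = 120932352

120932352


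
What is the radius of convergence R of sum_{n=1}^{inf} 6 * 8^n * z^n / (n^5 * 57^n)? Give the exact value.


Step 1: General term a_n = 6 * 8^n / (n^5 * 57^n)
Step 2: By the root test, |a_n|^(1/n) = 6^(1/n) * 8 / (n^(5/n) * 57) -> 8/57 as n -> infinity (since 6^(1/n) -> 1 and n^(5/n) -> 1)
Step 3: R = 1/lim|a_n|^(1/n) = 57/8

57/8


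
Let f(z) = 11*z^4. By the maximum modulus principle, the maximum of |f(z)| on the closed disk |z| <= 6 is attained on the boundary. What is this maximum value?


Step 1: On |z| = 6, |f(z)| = 11 * |z|^4 = 11 * 6^4
Step 2: By maximum modulus principle, maximum is on boundary.
Step 3: Maximum = 11 * 1296 = 14256

14256


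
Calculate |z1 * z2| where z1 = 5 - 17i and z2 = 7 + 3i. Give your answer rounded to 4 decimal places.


Step 1: |z1| = sqrt(5^2 + (-17)^2) = sqrt(314)
Step 2: |z2| = sqrt(7^2 + 3^2) = sqrt(58)
Step 3: |z1*z2| = |z1|*|z2| = sqrt(314) * sqrt(58) = sqrt(314 * 58) = sqrt(18212)
Step 4: = 134.9518

134.9518


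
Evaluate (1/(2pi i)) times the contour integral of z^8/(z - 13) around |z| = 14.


Step 1: f(z) = z^8, a = 13 is inside |z| = 14
Step 2: By Cauchy integral formula: (1/(2pi*i)) * integral = f(a)
Step 3: f(13) = 13^8 = 815730721

815730721


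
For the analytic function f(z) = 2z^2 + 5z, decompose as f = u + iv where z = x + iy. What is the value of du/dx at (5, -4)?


Step 1: f(z) = 2(x+iy)^2 + 5(x+iy) + 0
Step 2: u = 2(x^2 - y^2) + 5x + 0
Step 3: u_x = 4x + 5
Step 4: At (5, -4): u_x = 20 + 5 = 25

25


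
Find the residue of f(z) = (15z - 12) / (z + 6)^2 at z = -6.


Step 1: Pole of order 2 at z = -6
Step 2: Res = lim d/dz [(z + 6)^2 * f(z)] as z -> -6
Step 3: (z + 6)^2 * f(z) = 15z - 12
Step 4: d/dz[15z - 12] = 15

15


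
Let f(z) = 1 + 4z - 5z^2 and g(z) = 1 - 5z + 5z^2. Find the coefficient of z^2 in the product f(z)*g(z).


Step 1: z^2 term in f*g comes from: (1)*(5z^2) + (4z)*(-5z) + (-5z^2)*(1)
Step 2: = 5 - 20 - 5
Step 3: = -20

-20


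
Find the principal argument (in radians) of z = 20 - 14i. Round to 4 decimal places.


Step 1: z = 20 - 14i
Step 2: arg(z) = atan2(-14, 20)
Step 3: arg(z) = -0.6107

-0.6107


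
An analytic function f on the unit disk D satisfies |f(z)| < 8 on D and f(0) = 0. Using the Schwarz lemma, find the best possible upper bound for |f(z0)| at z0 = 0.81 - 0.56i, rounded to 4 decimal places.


Step 1: g = f/8 maps D -> D with g(0) = 0, so by the Schwarz lemma |g(z)| <= |z|, i.e. |f(z)| <= 8|z|; this is sharp (f(z) = 8z).
Step 2: |z0|^2 = 0.81^2 + (-0.56)^2 = 0.9697
Step 3: |z0| = sqrt(0.9697) = 0.984733
Step 4: Best bound = 8 * |z0| = 8 * 0.984733 = 7.8779

7.8779


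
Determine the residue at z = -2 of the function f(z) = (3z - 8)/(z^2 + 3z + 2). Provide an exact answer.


Step 1: Q(z) = z^2 + 3z + 2 = (z + 2)(z + 1)
Step 2: Q'(z) = 2z + 3
Step 3: Q'(-2) = -1, P(-2) = -14
Step 4: Res = P(-2)/Q'(-2) = -14/(-1) = 14

14


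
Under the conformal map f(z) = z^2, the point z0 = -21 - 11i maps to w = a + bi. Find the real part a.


Step 1: z0 = -21 - 11i
Step 2: z0^2 = (-21)^2 - (-11)^2 + 462i
Step 3: real part = 441 - 121 = 320

320


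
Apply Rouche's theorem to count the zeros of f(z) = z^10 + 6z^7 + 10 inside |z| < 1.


Step 1: On |z| = 1 the three terms have sizes |z^10| = 1^10 = 1, |6z^7| = 6*1^7 = 6, |10| = 10
Step 2: The dominant term is g(z) = 10; let h(z) = z^10 + 6z^7 so f = g + h
Step 3: On |z| = 1: |g| = 10 and |h| <= 1 + 6 = 7
Step 4: Since 10 > 7, |h| < |g| on |z| = 1, so by Rouche f has the same number of zeros as g inside |z| < 1
Step 5: g(z) = 10 is a nonzero constant with no zeros inside |z| < 1. Answer = 0

0


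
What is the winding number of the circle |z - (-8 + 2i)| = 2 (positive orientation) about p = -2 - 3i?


Step 1: Center c = (-8, 2), radius = 2
Step 2: |p - c|^2 = 6^2 + (-5)^2 = 61
Step 3: r^2 = 4
Step 4: |p-c| > r so winding number = 0

0


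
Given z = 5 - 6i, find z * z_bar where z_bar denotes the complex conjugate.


Step 1: conj(z) = 5 + 6i
Step 2: z * conj(z) = 5^2 + (-6)^2
Step 3: = 25 + 36 = 61

61


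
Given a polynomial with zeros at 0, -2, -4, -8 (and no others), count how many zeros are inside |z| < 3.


Step 1: Check each root:
  z = 0: |0| = 0 < 3
  z = -2: |-2| = 2 < 3
  z = -4: |-4| = 4 >= 3
  z = -8: |-8| = 8 >= 3
Step 2: Count = 2

2


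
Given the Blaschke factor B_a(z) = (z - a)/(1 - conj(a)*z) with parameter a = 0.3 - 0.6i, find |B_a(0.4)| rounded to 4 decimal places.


Step 1: Numerator z0 - a = 0.4 - (0.3 - 0.6i) = 0.1 + 0.6i
Step 2: Denominator 1 - conj(a)*z0 = 1 - (0.3 + 0.6i)*0.4 = 0.88 - 0.24i
Step 3: |z0 - a|^2 = 0.1^2 + 0.6^2 = 0.37; |1 - conj(a)*z0|^2 = 0.88^2 + (-0.24)^2 = 0.832
Step 4: |B_a(0.4)| = sqrt(0.37 / 0.832) = sqrt(0.444712)
Step 5: = 0.6669

0.6669


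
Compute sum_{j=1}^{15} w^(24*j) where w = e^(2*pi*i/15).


Step 1: The sum sum_{j=1}^{n} w^(k*j) equals n if n | k, else 0.
Step 2: Here n = 15, k = 24
Step 3: Does n divide k? 15 | 24 -> False
Step 4: Sum = 0

0


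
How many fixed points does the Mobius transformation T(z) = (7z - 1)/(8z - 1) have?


Step 1: Fixed points satisfy T(z) = z
Step 2: 8z^2 - 8z + 1 = 0
Step 3: Discriminant = (-8)^2 - 4*8*1 = 32
Step 4: Number of fixed points = 2

2


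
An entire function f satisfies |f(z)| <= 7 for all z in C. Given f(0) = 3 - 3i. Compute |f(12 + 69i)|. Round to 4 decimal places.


Step 1: By Liouville's theorem, a bounded entire function is constant.
Step 2: f(z) = f(0) = 3 - 3i for all z.
Step 3: |f(w)| = |3 - 3i| = sqrt(9 + 9)
Step 4: = 4.2426

4.2426


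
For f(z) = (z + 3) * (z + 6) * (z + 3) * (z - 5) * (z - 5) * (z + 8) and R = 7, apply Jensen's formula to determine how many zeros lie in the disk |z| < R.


Jensen's formula: (1/2pi)*integral log|f(Re^it)|dt = log|f(0)| + sum_{|a_k|<R} log(R/|a_k|)
Step 1: f(0) = 3 * 6 * 3 * (-5) * (-5) * 8 = 10800
Step 2: log|f(0)| = log|-3| + log|-6| + log|-3| + log|5| + log|5| + log|-8| = 9.2873
Step 3: Zeros inside |z| < 7: -3, -6, -3, 5, 5
Step 4: Jensen sum = log(7/3) + log(7/6) + log(7/3) + log(7/5) + log(7/5) = 2.5217
Step 5: n(R) = number of terms in the Jensen sum = count of zeros inside |z| < 7 = 5

5


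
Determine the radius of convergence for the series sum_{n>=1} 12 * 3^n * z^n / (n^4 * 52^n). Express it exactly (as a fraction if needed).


Step 1: General term a_n = 12 * 3^n / (n^4 * 52^n)
Step 2: By the root test, |a_n|^(1/n) = 12^(1/n) * 3 / (n^(4/n) * 52) -> 3/52 as n -> infinity (since 12^(1/n) -> 1 and n^(4/n) -> 1)
Step 3: R = 1/lim|a_n|^(1/n) = 52/3

52/3


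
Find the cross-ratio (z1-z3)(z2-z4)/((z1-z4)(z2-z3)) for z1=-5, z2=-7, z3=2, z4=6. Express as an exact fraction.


Step 1: (z1-z3)(z2-z4) = (-7) * (-13) = 91
Step 2: (z1-z4)(z2-z3) = (-11) * (-9) = 99
Step 3: Cross-ratio = 91/99 = 91/99

91/99


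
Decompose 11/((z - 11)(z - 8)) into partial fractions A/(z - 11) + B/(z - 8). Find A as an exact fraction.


Step 1: Multiply both sides by (z - 11) and set z = 11
Step 2: A = 11 / (11 - 8)
Step 3: A = 11 / 3
Step 4: A = 11/3

11/3


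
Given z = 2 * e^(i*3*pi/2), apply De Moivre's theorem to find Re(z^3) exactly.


Step 1: By De Moivre's theorem, z^3 = 2^3 * e^(i*3*3*pi/2) = 8 * (cos(9*pi/2) + i*sin(9*pi/2))
Step 2: |z|^3 = 2^3 = 8
Step 3: Reduce the angle mod 2*pi: 9*pi/2 - 4*pi = pi/2
Step 4: cos(pi/2) = 0
Step 5: Re(z^3) = 8 * 0 = 0

0


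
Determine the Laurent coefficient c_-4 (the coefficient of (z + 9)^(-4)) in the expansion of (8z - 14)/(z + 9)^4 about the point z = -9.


Step 1: Write the numerator in powers of (z + 9): 8z - 14 = 8(z + 9) + (8*(-9) - 14) = 8(z + 9) - 86
Step 2: Divide by (z + 9)^4: f(z) = -86(z + 9)^(-4) + 8(z + 9)^(-3)
Step 3: This finite sum is the Laurent series of f about z = -9.
Step 4: Coefficient of (z + 9)^(-4) = 8*(-9) - 14 = -86

-86


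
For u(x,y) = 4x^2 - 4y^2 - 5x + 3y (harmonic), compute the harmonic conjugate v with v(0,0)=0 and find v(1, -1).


Step 1: v_x = -u_y = 8y - 3
Step 2: v_y = u_x = 8x - 5
Step 3: v = 8xy - 3x - 5y + C
Step 4: v(0,0) = 0 => C = 0
Step 5: v(1, -1) = -6

-6


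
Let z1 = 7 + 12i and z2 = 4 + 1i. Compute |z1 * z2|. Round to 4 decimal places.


Step 1: |z1| = sqrt(7^2 + 12^2) = sqrt(193)
Step 2: |z2| = sqrt(4^2 + 1^2) = sqrt(17)
Step 3: |z1*z2| = |z1|*|z2| = sqrt(193) * sqrt(17) = sqrt(193 * 17) = sqrt(3281)
Step 4: = 57.28

57.28


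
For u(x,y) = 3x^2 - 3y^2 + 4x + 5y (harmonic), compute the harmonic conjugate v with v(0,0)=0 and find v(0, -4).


Step 1: v_x = -u_y = 6y - 5
Step 2: v_y = u_x = 6x + 4
Step 3: v = 6xy - 5x + 4y + C
Step 4: v(0,0) = 0 => C = 0
Step 5: v(0, -4) = -16

-16


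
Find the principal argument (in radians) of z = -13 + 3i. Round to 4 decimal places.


Step 1: z = -13 + 3i
Step 2: arg(z) = atan2(3, -13)
Step 3: arg(z) = 2.9148

2.9148


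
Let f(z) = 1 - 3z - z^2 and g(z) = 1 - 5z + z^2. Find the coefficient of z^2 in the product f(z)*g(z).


Step 1: z^2 term in f*g comes from: (1)*(z^2) + (-3z)*(-5z) + (-z^2)*(1)
Step 2: = 1 + 15 - 1
Step 3: = 15

15


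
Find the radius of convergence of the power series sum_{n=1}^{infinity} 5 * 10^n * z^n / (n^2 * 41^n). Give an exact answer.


Step 1: General term a_n = 5 * 10^n / (n^2 * 41^n)
Step 2: By the root test, |a_n|^(1/n) = 5^(1/n) * 10 / (n^(2/n) * 41) -> 10/41 as n -> infinity (since 5^(1/n) -> 1 and n^(2/n) -> 1)
Step 3: R = 1/lim|a_n|^(1/n) = 41/10

41/10


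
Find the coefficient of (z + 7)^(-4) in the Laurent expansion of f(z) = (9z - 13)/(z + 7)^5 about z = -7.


Step 1: Write the numerator in powers of (z + 7): 9z - 13 = 9(z + 7) + (9*(-7) - 13) = 9(z + 7) - 76
Step 2: Divide by (z + 7)^5: f(z) = -76(z + 7)^(-5) + 9(z + 7)^(-4)
Step 3: This finite sum is the Laurent series of f about z = -7.
Step 4: Coefficient of (z + 7)^(-4) = coefficient of (z + 7) in the re-centred numerator = 9

9


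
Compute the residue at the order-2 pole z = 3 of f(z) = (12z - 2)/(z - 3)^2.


Step 1: Pole of order 2 at z = 3
Step 2: Res = lim d/dz [(z - 3)^2 * f(z)] as z -> 3
Step 3: (z - 3)^2 * f(z) = 12z - 2
Step 4: d/dz[12z - 2] = 12

12


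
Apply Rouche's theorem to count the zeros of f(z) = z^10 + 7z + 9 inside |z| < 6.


Step 1: On |z| = 6 the three terms have sizes |z^10| = 6^10 = 60466176, |7z| = 7*6 = 42, |9| = 9
Step 2: The dominant term is g(z) = z^10; let h(z) = 7z + 9 so f = g + h
Step 3: On |z| = 6: |g| = 60466176 and |h| <= 42 + 9 = 51
Step 4: Since 60466176 > 51, |h| < |g| on |z| = 6, so by Rouche f has the same number of zeros as g inside |z| < 6
Step 5: g(z) = z^10 has 10 zeros (all at the origin) inside |z| < 6. Answer = 10

10


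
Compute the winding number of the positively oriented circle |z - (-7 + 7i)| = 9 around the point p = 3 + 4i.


Step 1: Center c = (-7, 7), radius = 9
Step 2: |p - c|^2 = 10^2 + (-3)^2 = 109
Step 3: r^2 = 81
Step 4: |p-c| > r so winding number = 0

0


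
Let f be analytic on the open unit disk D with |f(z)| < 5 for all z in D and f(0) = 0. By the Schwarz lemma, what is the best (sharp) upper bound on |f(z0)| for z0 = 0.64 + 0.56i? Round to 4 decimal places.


Step 1: g = f/5 maps D -> D with g(0) = 0, so by the Schwarz lemma |g(z)| <= |z|, i.e. |f(z)| <= 5|z|; this is sharp (f(z) = 5z).
Step 2: |z0|^2 = 0.64^2 + 0.56^2 = 0.7232
Step 3: |z0| = sqrt(0.7232) = 0.850412
Step 4: Best bound = 5 * |z0| = 5 * 0.850412 = 4.2521

4.2521


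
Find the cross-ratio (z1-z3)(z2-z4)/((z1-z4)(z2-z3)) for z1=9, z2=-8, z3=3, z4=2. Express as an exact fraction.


Step 1: (z1-z3)(z2-z4) = 6 * (-10) = -60
Step 2: (z1-z4)(z2-z3) = 7 * (-11) = -77
Step 3: Cross-ratio = 60/77 = 60/77

60/77


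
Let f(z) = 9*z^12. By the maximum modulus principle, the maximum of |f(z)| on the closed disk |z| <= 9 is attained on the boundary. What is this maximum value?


Step 1: On |z| = 9, |f(z)| = 9 * |z|^12 = 9 * 9^12
Step 2: By maximum modulus principle, maximum is on boundary.
Step 3: Maximum = 9 * 282429536481 = 2541865828329

2541865828329


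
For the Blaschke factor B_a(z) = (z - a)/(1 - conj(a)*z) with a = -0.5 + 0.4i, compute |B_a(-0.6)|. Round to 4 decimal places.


Step 1: Numerator z0 - a = -0.6 - (-0.5 + 0.4i) = -0.1 - 0.4i
Step 2: Denominator 1 - conj(a)*z0 = 1 - (-0.5 - 0.4i)*(-0.6) = 0.7 - 0.24i
Step 3: |z0 - a|^2 = (-0.1)^2 + (-0.4)^2 = 0.17; |1 - conj(a)*z0|^2 = 0.7^2 + (-0.24)^2 = 0.5476
Step 4: |B_a(-0.6)| = sqrt(0.17 / 0.5476) = sqrt(0.310446)
Step 5: = 0.5572

0.5572


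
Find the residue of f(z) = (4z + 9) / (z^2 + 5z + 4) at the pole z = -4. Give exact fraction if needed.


Step 1: Q(z) = z^2 + 5z + 4 = (z + 4)(z + 1)
Step 2: Q'(z) = 2z + 5
Step 3: Q'(-4) = -3, P(-4) = -7
Step 4: Res = P(-4)/Q'(-4) = -7/(-3) = 7/3

7/3


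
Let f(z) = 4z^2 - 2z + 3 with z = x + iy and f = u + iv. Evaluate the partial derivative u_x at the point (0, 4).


Step 1: f(z) = 4(x+iy)^2 - 2(x+iy) + 3
Step 2: u = 4(x^2 - y^2) - 2x + 3
Step 3: u_x = 8x - 2
Step 4: At (0, 4): u_x = 0 - 2 = -2

-2


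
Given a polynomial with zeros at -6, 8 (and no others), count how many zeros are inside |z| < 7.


Step 1: Check each root:
  z = -6: |-6| = 6 < 7
  z = 8: |8| = 8 >= 7
Step 2: Count = 1

1


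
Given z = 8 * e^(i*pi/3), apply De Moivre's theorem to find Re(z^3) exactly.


Step 1: By De Moivre's theorem, z^3 = 8^3 * e^(i*3*pi/3) = 512 * (cos(pi) + i*sin(pi))
Step 2: |z|^3 = 8^3 = 512
Step 3: The angle pi already lies in [0, 2*pi)
Step 4: cos(pi) = -1
Step 5: Re(z^3) = 512 * (-1) = -512

-512


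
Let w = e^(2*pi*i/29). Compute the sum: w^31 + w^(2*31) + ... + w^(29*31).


Step 1: The sum sum_{j=1}^{n} w^(k*j) equals n if n | k, else 0.
Step 2: Here n = 29, k = 31
Step 3: Does n divide k? 29 | 31 -> False
Step 4: Sum = 0

0


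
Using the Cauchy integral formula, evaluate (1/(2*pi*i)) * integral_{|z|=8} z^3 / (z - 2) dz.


Step 1: f(z) = z^3, a = 2 is inside |z| = 8
Step 2: By Cauchy integral formula: (1/(2pi*i)) * integral = f(a)
Step 3: f(2) = 2^3 = 8

8


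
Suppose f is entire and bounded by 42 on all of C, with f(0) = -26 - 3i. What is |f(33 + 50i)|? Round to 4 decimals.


Step 1: By Liouville's theorem, a bounded entire function is constant.
Step 2: f(z) = f(0) = -26 - 3i for all z.
Step 3: |f(w)| = |-26 - 3i| = sqrt(676 + 9)
Step 4: = 26.1725

26.1725


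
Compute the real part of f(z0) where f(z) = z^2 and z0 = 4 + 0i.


Step 1: z0 = 4 + 0i
Step 2: z0^2 = 4^2 - 0^2 + 0i
Step 3: real part = 16 - 0 = 16

16


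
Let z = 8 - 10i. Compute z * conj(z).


Step 1: conj(z) = 8 + 10i
Step 2: z * conj(z) = 8^2 + (-10)^2
Step 3: = 64 + 100 = 164

164


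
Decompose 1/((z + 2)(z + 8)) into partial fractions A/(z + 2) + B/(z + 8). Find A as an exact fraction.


Step 1: Multiply both sides by (z + 2) and set z = -2
Step 2: A = 1 / (-2 + 8)
Step 3: A = 1 / 6
Step 4: A = 1/6

1/6


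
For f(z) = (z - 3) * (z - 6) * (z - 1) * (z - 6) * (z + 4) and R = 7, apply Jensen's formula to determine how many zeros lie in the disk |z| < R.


Jensen's formula: (1/2pi)*integral log|f(Re^it)|dt = log|f(0)| + sum_{|a_k|<R} log(R/|a_k|)
Step 1: f(0) = (-3) * (-6) * (-1) * (-6) * 4 = 432
Step 2: log|f(0)| = log|3| + log|6| + log|1| + log|6| + log|-4| = 6.0684
Step 3: Zeros inside |z| < 7: 3, 6, 1, 6, -4
Step 4: Jensen sum = log(7/3) + log(7/6) + log(7/1) + log(7/6) + log(7/4) = 3.6611
Step 5: n(R) = number of terms in the Jensen sum = count of zeros inside |z| < 7 = 5

5


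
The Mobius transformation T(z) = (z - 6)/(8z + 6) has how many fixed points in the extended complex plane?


Step 1: Fixed points satisfy T(z) = z
Step 2: 8z^2 + 5z + 6 = 0
Step 3: Discriminant = 5^2 - 4*8*6 = -167
Step 4: Number of fixed points = 2

2


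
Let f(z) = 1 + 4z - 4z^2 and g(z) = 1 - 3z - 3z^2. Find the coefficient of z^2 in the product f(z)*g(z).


Step 1: z^2 term in f*g comes from: (1)*(-3z^2) + (4z)*(-3z) + (-4z^2)*(1)
Step 2: = -3 - 12 - 4
Step 3: = -19

-19


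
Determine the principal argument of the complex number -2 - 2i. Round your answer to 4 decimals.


Step 1: z = -2 - 2i
Step 2: arg(z) = atan2(-2, -2)
Step 3: arg(z) = -2.3562

-2.3562


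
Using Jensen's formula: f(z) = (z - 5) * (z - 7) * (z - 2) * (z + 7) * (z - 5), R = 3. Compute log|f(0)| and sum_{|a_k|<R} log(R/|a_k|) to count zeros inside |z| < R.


Jensen's formula: (1/2pi)*integral log|f(Re^it)|dt = log|f(0)| + sum_{|a_k|<R} log(R/|a_k|)
Step 1: f(0) = (-5) * (-7) * (-2) * 7 * (-5) = 2450
Step 2: log|f(0)| = log|5| + log|7| + log|2| + log|-7| + log|5| = 7.8038
Step 3: Zeros inside |z| < 3: 2
Step 4: Jensen sum = log(3/2) = 0.4055
Step 5: n(R) = number of terms in the Jensen sum = count of zeros inside |z| < 3 = 1

1


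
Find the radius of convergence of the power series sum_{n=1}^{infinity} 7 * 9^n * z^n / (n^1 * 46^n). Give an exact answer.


Step 1: General term a_n = 7 * 9^n / (n^1 * 46^n)
Step 2: By the root test, |a_n|^(1/n) = 7^(1/n) * 9 / (n^(1/n) * 46) -> 9/46 as n -> infinity (since 7^(1/n) -> 1 and n^(1/n) -> 1)
Step 3: R = 1/lim|a_n|^(1/n) = 46/9

46/9


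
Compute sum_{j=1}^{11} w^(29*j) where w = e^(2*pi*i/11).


Step 1: The sum sum_{j=1}^{n} w^(k*j) equals n if n | k, else 0.
Step 2: Here n = 11, k = 29
Step 3: Does n divide k? 11 | 29 -> False
Step 4: Sum = 0

0


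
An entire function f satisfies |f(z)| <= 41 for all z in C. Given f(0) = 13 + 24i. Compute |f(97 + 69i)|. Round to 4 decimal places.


Step 1: By Liouville's theorem, a bounded entire function is constant.
Step 2: f(z) = f(0) = 13 + 24i for all z.
Step 3: |f(w)| = |13 + 24i| = sqrt(169 + 576)
Step 4: = 27.2947

27.2947


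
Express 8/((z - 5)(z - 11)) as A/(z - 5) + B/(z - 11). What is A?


Step 1: Multiply both sides by (z - 5) and set z = 5
Step 2: A = 8 / (5 - 11)
Step 3: A = 8 / (-6)
Step 4: A = -4/3

-4/3


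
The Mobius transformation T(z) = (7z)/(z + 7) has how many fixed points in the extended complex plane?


Step 1: Fixed points satisfy T(z) = z
Step 2: z^2 = 0
Step 3: Discriminant = 0^2 - 4*1*0 = 0
Step 4: Number of fixed points = 1

1


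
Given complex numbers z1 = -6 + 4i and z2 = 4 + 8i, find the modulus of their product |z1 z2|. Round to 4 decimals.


Step 1: |z1| = sqrt((-6)^2 + 4^2) = sqrt(52)
Step 2: |z2| = sqrt(4^2 + 8^2) = sqrt(80)
Step 3: |z1*z2| = |z1|*|z2| = sqrt(52) * sqrt(80) = sqrt(52 * 80) = sqrt(4160)
Step 4: = 64.4981

64.4981


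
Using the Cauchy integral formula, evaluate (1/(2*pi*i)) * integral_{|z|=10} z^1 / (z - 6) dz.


Step 1: f(z) = z^1, a = 6 is inside |z| = 10
Step 2: By Cauchy integral formula: (1/(2pi*i)) * integral = f(a)
Step 3: f(6) = 6^1 = 6

6


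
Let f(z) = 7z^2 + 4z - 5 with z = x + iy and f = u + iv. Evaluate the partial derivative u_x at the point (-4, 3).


Step 1: f(z) = 7(x+iy)^2 + 4(x+iy) - 5
Step 2: u = 7(x^2 - y^2) + 4x - 5
Step 3: u_x = 14x + 4
Step 4: At (-4, 3): u_x = -56 + 4 = -52

-52


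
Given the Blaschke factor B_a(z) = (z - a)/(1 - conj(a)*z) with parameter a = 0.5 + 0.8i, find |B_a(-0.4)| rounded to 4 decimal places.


Step 1: Numerator z0 - a = -0.4 - (0.5 + 0.8i) = -0.9 - 0.8i
Step 2: Denominator 1 - conj(a)*z0 = 1 - (0.5 - 0.8i)*(-0.4) = 1.2 - 0.32i
Step 3: |z0 - a|^2 = (-0.9)^2 + (-0.8)^2 = 1.45; |1 - conj(a)*z0|^2 = 1.2^2 + (-0.32)^2 = 1.5424
Step 4: |B_a(-0.4)| = sqrt(1.45 / 1.5424) = sqrt(0.940093)
Step 5: = 0.9696

0.9696


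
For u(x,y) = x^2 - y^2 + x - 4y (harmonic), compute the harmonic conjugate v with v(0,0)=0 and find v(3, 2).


Step 1: v_x = -u_y = 2y + 4
Step 2: v_y = u_x = 2x + 1
Step 3: v = 2xy + 4x + y + C
Step 4: v(0,0) = 0 => C = 0
Step 5: v(3, 2) = 26

26


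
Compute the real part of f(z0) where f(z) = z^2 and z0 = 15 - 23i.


Step 1: z0 = 15 - 23i
Step 2: z0^2 = 15^2 - (-23)^2 - 690i
Step 3: real part = 225 - 529 = -304

-304


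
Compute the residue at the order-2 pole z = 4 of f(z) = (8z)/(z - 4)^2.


Step 1: Pole of order 2 at z = 4
Step 2: Res = lim d/dz [(z - 4)^2 * f(z)] as z -> 4
Step 3: (z - 4)^2 * f(z) = 8z
Step 4: d/dz[8z] = 8

8


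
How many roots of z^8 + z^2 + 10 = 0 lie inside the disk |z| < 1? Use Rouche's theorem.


Step 1: On |z| = 1 the three terms have sizes |z^8| = 1^8 = 1, |z^2| = 1^2 = 1, |10| = 10
Step 2: The dominant term is g(z) = 10; let h(z) = z^8 + z^2 so f = g + h
Step 3: On |z| = 1: |g| = 10 and |h| <= 1 + 1 = 2
Step 4: Since 10 > 2, |h| < |g| on |z| = 1, so by Rouche f has the same number of zeros as g inside |z| < 1
Step 5: g(z) = 10 is a nonzero constant with no zeros inside |z| < 1. Answer = 0

0


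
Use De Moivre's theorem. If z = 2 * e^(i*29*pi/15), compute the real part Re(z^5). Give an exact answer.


Step 1: By De Moivre's theorem, z^5 = 2^5 * e^(i*5*29*pi/15) = 32 * (cos(29*pi/3) + i*sin(29*pi/3))
Step 2: |z|^5 = 2^5 = 32
Step 3: Reduce the angle mod 2*pi: 29*pi/3 - 8*pi = 5*pi/3
Step 4: cos(5*pi/3) = 1/2
Step 5: Re(z^5) = 32 * 1/2 = 16

16


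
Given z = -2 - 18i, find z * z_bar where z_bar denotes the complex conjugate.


Step 1: conj(z) = -2 + 18i
Step 2: z * conj(z) = (-2)^2 + (-18)^2
Step 3: = 4 + 324 = 328

328


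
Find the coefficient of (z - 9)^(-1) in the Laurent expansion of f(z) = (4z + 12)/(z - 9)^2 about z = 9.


Step 1: Write the numerator in powers of (z - 9): 4z + 12 = 4(z - 9) + (4*9 + 12) = 4(z - 9) + 48
Step 2: Divide by (z - 9)^2: f(z) = 48(z - 9)^(-2) + 4(z - 9)^(-1)
Step 3: This finite sum is the Laurent series of f about z = 9.
Step 4: Coefficient of (z - 9)^(-1) = coefficient of (z - 9) in the re-centred numerator = 4

4


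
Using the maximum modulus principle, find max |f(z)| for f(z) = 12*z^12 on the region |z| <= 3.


Step 1: On |z| = 3, |f(z)| = 12 * |z|^12 = 12 * 3^12
Step 2: By maximum modulus principle, maximum is on boundary.
Step 3: Maximum = 12 * 531441 = 6377292

6377292


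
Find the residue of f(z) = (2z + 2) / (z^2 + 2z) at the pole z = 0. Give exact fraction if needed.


Step 1: Q(z) = z^2 + 2z = (z)(z + 2)
Step 2: Q'(z) = 2z + 2
Step 3: Q'(0) = 2, P(0) = 2
Step 4: Res = P(0)/Q'(0) = 2/2 = 1

1


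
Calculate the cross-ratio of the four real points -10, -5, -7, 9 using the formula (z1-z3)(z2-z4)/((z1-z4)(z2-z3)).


Step 1: (z1-z3)(z2-z4) = (-3) * (-14) = 42
Step 2: (z1-z4)(z2-z3) = (-19) * 2 = -38
Step 3: Cross-ratio = -42/38 = -21/19

-21/19


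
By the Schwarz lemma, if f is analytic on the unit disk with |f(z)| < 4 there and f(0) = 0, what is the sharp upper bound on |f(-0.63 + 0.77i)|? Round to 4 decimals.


Step 1: g = f/4 maps D -> D with g(0) = 0, so by the Schwarz lemma |g(z)| <= |z|, i.e. |f(z)| <= 4|z|; this is sharp (f(z) = 4z).
Step 2: |z0|^2 = (-0.63)^2 + 0.77^2 = 0.9898
Step 3: |z0| = sqrt(0.9898) = 0.994887
Step 4: Best bound = 4 * |z0| = 4 * 0.994887 = 3.9795

3.9795


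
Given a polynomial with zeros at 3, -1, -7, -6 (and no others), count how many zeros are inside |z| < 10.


Step 1: Check each root:
  z = 3: |3| = 3 < 10
  z = -1: |-1| = 1 < 10
  z = -7: |-7| = 7 < 10
  z = -6: |-6| = 6 < 10
Step 2: Count = 4

4


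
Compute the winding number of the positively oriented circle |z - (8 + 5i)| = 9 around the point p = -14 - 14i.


Step 1: Center c = (8, 5), radius = 9
Step 2: |p - c|^2 = (-22)^2 + (-19)^2 = 845
Step 3: r^2 = 81
Step 4: |p-c| > r so winding number = 0

0


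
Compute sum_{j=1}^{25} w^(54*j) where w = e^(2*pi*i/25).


Step 1: The sum sum_{j=1}^{n} w^(k*j) equals n if n | k, else 0.
Step 2: Here n = 25, k = 54
Step 3: Does n divide k? 25 | 54 -> False
Step 4: Sum = 0

0


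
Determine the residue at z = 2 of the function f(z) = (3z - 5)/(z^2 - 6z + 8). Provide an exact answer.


Step 1: Q(z) = z^2 - 6z + 8 = (z - 2)(z - 4)
Step 2: Q'(z) = 2z - 6
Step 3: Q'(2) = -2, P(2) = 1
Step 4: Res = P(2)/Q'(2) = 1/(-2) = -1/2

-1/2


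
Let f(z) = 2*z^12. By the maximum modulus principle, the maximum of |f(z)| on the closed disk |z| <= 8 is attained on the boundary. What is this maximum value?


Step 1: On |z| = 8, |f(z)| = 2 * |z|^12 = 2 * 8^12
Step 2: By maximum modulus principle, maximum is on boundary.
Step 3: Maximum = 2 * 68719476736 = 137438953472

137438953472


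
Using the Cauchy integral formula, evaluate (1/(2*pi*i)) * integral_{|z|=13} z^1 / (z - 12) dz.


Step 1: f(z) = z^1, a = 12 is inside |z| = 13
Step 2: By Cauchy integral formula: (1/(2pi*i)) * integral = f(a)
Step 3: f(12) = 12^1 = 12

12
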